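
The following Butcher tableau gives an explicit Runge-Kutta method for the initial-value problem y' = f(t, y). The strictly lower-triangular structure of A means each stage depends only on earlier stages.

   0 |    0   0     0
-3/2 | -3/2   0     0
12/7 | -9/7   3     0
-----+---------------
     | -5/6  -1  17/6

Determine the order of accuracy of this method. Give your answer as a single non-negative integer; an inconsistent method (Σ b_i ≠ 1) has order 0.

1

b = (-5/6, -1, 17/6)
c = (0, -3/2, 12/7)
Ac = (0, 0, -9/2)
Σ b_i: (-5/6)·1 + (-1)·1 + 17/6·1 = 1 ✓
b·c: (-1)·(-3/2) + 17/6·12/7 = 89/14 ≠ 1/2 ⇒ order 1.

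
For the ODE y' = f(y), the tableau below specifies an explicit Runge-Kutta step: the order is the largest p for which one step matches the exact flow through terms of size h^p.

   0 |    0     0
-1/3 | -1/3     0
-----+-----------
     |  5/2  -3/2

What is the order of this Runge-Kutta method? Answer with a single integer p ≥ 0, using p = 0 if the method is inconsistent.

2

b = (5/2, -3/2)
c = (0, -1/3)
Σ b_i: 5/2·1 + (-3/2)·1 = 1 ✓
b·c: (-3/2)·(-1/3) = 1/2 ✓; 2 stages ⇒ order 2.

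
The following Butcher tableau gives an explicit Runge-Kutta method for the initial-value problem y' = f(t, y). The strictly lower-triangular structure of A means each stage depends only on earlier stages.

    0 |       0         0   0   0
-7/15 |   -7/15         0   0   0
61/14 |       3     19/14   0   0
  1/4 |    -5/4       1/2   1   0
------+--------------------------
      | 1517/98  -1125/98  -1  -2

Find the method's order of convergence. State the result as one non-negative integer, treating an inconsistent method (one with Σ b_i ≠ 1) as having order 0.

b = (1517/98, -1125/98, -1, -2)
c = (0, -7/15, 61/14, 1/4)
Ac = (0, 0, -19/30, 433/105)
Σ b_i: 1517/98·1 + (-1125/98)·1 + (-1)·1 + (-2)·1 = 1 ✓
b·c: (-1125/98)·(-7/15) + (-1)·61/14 + (-2)·1/4 = 1/2 ✓
b·c²: (-1125/98)·49/225 + (-1)·3721/196 + (-2)·1/16 = -8471/392 ≠ 1/3 ⇒ order 2.
b·Ac: (-1)·(-19/30) + (-2)·433/105 = -533/70 ≠ 1/6

2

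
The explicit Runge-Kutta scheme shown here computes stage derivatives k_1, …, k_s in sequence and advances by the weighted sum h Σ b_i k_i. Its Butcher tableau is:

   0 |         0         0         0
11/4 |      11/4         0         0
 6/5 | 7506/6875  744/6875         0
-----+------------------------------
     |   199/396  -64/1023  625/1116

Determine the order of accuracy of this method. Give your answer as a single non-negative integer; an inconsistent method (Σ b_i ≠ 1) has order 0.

3

b = (199/396, -64/1023, 625/1116)
c = (0, 11/4, 6/5)
Ac = (0, 0, 186/625)
Σ b_i: 199/396·1 + (-64/1023)·1 + 625/1116·1 = 1 ✓
b·c: (-64/1023)·11/4 + 625/1116·6/5 = 1/2 ✓
b·c²: (-64/1023)·121/16 + 625/1116·36/25 = 1/3 ✓
b·Ac: 625/1116·186/625 = 1/6 ✓; 3 stages ⇒ order 3.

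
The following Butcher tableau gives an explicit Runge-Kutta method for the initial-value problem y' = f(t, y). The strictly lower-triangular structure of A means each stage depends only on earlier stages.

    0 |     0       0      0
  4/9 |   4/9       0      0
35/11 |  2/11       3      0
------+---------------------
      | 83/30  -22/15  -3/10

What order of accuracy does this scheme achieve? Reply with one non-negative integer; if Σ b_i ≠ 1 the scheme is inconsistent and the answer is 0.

b = (83/30, -22/15, -3/10)
c = (0, 4/9, 35/11)
Ac = (0, 0, 4/3)
Σ b_i: 83/30·1 + (-22/15)·1 + (-3/10)·1 = 1 ✓
b·c: (-22/15)·4/9 + (-3/10)·35/11 = -4771/2970 ≠ 1/2 ⇒ order 1.

1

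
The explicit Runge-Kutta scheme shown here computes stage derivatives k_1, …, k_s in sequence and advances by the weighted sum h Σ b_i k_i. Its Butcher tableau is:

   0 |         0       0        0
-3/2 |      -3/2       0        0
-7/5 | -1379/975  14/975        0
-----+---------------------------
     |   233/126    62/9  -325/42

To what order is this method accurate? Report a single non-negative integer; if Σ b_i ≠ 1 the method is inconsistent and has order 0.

b = (233/126, 62/9, -325/42)
c = (0, -3/2, -7/5)
Ac = (0, 0, -7/325)
Σ b_i: 233/126·1 + 62/9·1 + (-325/42)·1 = 1 ✓
b·c: 62/9·(-3/2) + (-325/42)·(-7/5) = 1/2 ✓
b·c²: 62/9·9/4 + (-325/42)·49/25 = 1/3 ✓
b·Ac: (-325/42)·(-7/325) = 1/6 ✓; 3 stages ⇒ order 3.

3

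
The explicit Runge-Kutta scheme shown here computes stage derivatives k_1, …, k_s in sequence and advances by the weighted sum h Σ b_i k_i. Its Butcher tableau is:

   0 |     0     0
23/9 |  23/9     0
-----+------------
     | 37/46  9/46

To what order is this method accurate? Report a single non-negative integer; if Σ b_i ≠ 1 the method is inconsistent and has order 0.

b = (37/46, 9/46)
c = (0, 23/9)
Σ b_i: 37/46·1 + 9/46·1 = 1 ✓
b·c: 9/46·23/9 = 1/2 ✓; 2 stages ⇒ order 2.

2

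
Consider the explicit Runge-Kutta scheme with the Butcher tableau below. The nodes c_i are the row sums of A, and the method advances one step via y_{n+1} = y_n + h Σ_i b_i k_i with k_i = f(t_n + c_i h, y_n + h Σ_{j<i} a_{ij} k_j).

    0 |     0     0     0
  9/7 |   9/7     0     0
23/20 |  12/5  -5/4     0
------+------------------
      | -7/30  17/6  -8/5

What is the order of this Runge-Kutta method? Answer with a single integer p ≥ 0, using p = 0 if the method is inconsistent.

1

b = (-7/30, 17/6, -8/5)
c = (0, 9/7, 23/20)
Ac = (0, 0, -45/28)
Σ b_i: (-7/30)·1 + 17/6·1 + (-8/5)·1 = 1 ✓
b·c: 17/6·9/7 + (-8/5)·23/20 = 631/350 ≠ 1/2 ⇒ order 1.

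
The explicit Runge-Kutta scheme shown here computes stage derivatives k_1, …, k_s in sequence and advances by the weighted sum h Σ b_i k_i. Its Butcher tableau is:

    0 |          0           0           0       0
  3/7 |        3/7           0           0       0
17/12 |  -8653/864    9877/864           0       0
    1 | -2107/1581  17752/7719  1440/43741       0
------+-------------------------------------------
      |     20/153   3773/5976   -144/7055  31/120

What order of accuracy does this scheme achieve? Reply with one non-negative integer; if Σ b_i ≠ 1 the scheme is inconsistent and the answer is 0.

b = (20/153, 3773/5976, -144/7055, 31/120)
c = (0, 3/7, 17/12, 1)
Ac = (0, 0, 1411/288, 32/31)
Σ b_i: 20/153·1 + 3773/5976·1 + (-144/7055)·1 + 31/120·1 = 1 ✓
b·c: 3773/5976·3/7 + (-144/7055)·17/12 + 31/120·1 = 1/2 ✓
b·c²: 3773/5976·9/49 + (-144/7055)·289/144 + 31/120·1 = 1/3 ✓
b·Ac: (-144/7055)·1411/288 + 31/120·32/31 = 1/6 ✓
b·c³: 3773/5976·27/343 + (-144/7055)·4913/1728 + 31/120·1 = 1/4 ✓
b·(c∘Ac): (-144/7055)·23987/3456 + 31/120·32/31 = 1/8 ✓
b·Ac²: (-144/7055)·1411/672 + 31/120·106/217 = 1/12 ✓
b·A²c: 31/120·5/31 = 1/24 ✓; 4 stages ⇒ order 4.

4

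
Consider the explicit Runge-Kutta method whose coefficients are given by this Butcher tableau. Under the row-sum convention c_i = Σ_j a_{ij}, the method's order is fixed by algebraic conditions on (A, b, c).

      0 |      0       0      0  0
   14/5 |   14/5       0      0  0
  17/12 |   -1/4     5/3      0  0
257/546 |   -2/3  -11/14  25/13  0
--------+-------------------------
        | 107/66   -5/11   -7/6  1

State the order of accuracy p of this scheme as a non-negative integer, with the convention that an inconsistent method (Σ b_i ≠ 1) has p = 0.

1

b = (107/66, -5/11, -7/6, 1)
c = (0, 14/5, 17/12, 257/546)
Ac = (0, 0, 14/3, 409/780)
Σ b_i: 107/66·1 + (-5/11)·1 + (-7/6)·1 + 1·1 = 1 ✓
b·c: (-5/11)·14/5 + (-7/6)·17/12 + 1·257/546 = -176923/72072 ≠ 1/2 ⇒ order 1.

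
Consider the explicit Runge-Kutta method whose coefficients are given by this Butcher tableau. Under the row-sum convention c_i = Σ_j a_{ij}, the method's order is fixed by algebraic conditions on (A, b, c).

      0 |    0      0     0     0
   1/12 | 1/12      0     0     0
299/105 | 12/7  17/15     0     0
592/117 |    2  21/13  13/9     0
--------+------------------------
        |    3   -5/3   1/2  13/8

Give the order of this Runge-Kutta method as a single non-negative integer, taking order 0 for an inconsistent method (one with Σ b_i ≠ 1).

b = (3, -5/3, 1/2, 13/8)
c = (0, 1/12, 299/105, 592/117)
Ac = (0, 0, 17/180, 208739/49140)
Σ b_i: 3·1 + (-5/3)·1 + 1/2·1 + 13/8·1 = 83/24 ≠ 1 ⇒ order 0.

0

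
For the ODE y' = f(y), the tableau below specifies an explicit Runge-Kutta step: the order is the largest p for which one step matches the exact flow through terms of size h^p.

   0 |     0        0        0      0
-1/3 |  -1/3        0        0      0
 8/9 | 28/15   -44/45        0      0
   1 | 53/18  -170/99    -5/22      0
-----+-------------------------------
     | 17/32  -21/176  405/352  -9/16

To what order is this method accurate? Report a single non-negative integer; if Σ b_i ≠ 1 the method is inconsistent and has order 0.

b = (17/32, -21/176, 405/352, -9/16)
c = (0, -1/3, 8/9, 1)
Ac = (0, 0, 44/135, 10/27)
Σ b_i: 17/32·1 + (-21/176)·1 + 405/352·1 + (-9/16)·1 = 1 ✓
b·c: (-21/176)·(-1/3) + 405/352·8/9 + (-9/16)·1 = 1/2 ✓
b·c²: (-21/176)·1/9 + 405/352·64/81 + (-9/16)·1 = 1/3 ✓
b·Ac: 405/352·44/135 + (-9/16)·10/27 = 1/6 ✓
b·c³: (-21/176)·(-1/27) + 405/352·512/729 + (-9/16)·1 = 1/4 ✓
b·(c∘Ac): 405/352·352/1215 + (-9/16)·10/27 = 1/8 ✓
b·Ac²: 405/352·(-44/405) + (-9/16)·(-10/27) = 1/12 ✓
b·A²c: (-9/16)·(-2/27) = 1/24 ✓; 4 stages ⇒ order 4.

4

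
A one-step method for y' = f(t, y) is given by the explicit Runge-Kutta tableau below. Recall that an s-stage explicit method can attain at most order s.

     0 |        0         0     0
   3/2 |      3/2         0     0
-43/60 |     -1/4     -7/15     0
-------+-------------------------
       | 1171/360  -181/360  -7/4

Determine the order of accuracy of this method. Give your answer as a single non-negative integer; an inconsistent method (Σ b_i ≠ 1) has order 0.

2

b = (1171/360, -181/360, -7/4)
c = (0, 3/2, -43/60)
Ac = (0, 0, -7/10)
Σ b_i: 1171/360·1 + (-181/360)·1 + (-7/4)·1 = 1 ✓
b·c: (-181/360)·3/2 + (-7/4)·(-43/60) = 1/2 ✓
b·c²: (-181/360)·9/4 + (-7/4)·1849/3600 = -29233/14400 ≠ 1/3 ⇒ order 2.
b·Ac: (-7/4)·(-7/10) = 49/40 ≠ 1/6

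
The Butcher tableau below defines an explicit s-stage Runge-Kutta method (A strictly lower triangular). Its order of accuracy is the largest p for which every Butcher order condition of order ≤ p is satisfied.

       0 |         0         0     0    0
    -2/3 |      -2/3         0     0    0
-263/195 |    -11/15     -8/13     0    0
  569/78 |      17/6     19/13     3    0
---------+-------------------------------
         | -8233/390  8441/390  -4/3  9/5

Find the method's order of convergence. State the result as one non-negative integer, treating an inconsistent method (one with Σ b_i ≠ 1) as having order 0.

b = (-8233/390, 8441/390, -4/3, 9/5)
c = (0, -2/3, -263/195, 569/78)
Ac = (0, 0, 16/39, -979/195)
Σ b_i: (-8233/390)·1 + 8441/390·1 + (-4/3)·1 + 9/5·1 = 1 ✓
b·c: 8441/390·(-2/3) + (-4/3)·(-263/195) + 9/5·569/78 = 1/2 ✓
b·c²: 8441/390·4/9 + (-4/3)·69169/38025 + 9/5·323761/6084 = 46990351/456300 ≠ 1/3 ⇒ order 2.
b·Ac: (-4/3)·16/39 + 9/5·(-979/195) = -28033/2925 ≠ 1/6

2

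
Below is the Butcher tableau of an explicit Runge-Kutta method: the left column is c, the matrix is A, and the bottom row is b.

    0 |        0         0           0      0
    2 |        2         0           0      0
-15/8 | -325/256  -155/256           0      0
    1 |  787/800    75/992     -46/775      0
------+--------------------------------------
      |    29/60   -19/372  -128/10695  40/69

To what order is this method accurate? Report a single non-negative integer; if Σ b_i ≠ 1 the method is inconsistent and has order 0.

b = (29/60, -19/372, -128/10695, 40/69)
c = (0, 2, -15/8, 1)
Ac = (0, 0, -155/128, 21/80)
Σ b_i: 29/60·1 + (-19/372)·1 + (-128/10695)·1 + 40/69·1 = 1 ✓
b·c: (-19/372)·2 + (-128/10695)·(-15/8) + 40/69·1 = 1/2 ✓
b·c²: (-19/372)·4 + (-128/10695)·225/64 + 40/69·1 = 1/3 ✓
b·Ac: (-128/10695)·(-155/128) + 40/69·21/80 = 1/6 ✓
b·c³: (-19/372)·8 + (-128/10695)·(-3375/512) + 40/69·1 = 1/4 ✓
b·(c∘Ac): (-128/10695)·2325/1024 + 40/69·21/80 = 1/8 ✓
b·Ac²: (-128/10695)·(-155/64) + 40/69·3/32 = 1/12 ✓
b·A²c: 40/69·23/320 = 1/24 ✓; 4 stages ⇒ order 4.

4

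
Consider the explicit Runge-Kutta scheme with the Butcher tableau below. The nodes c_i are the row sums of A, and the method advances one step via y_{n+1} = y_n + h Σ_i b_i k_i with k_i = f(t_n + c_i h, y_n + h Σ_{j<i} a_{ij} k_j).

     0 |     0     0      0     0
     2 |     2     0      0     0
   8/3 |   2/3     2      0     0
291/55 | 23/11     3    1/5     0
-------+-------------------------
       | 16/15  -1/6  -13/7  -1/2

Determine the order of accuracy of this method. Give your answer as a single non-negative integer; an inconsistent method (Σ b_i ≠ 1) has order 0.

b = (16/15, -1/6, -13/7, -1/2)
c = (0, 2, 8/3, 291/55)
Ac = (0, 0, 4, 98/15)
Σ b_i: 16/15·1 + (-1/6)·1 + (-13/7)·1 + (-1/2)·1 = -51/35 ≠ 1 ⇒ order 0.

0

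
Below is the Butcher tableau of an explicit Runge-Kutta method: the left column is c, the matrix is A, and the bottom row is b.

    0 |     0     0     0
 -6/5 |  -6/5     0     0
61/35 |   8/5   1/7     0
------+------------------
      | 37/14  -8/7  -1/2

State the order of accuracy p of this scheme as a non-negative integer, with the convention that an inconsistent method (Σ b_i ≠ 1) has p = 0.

2

b = (37/14, -8/7, -1/2)
c = (0, -6/5, 61/35)
Ac = (0, 0, -6/35)
Σ b_i: 37/14·1 + (-8/7)·1 + (-1/2)·1 = 1 ✓
b·c: (-8/7)·(-6/5) + (-1/2)·61/35 = 1/2 ✓
b·c²: (-8/7)·36/25 + (-1/2)·3721/1225 = -7753/2450 ≠ 1/3 ⇒ order 2.
b·Ac: (-1/2)·(-6/35) = 3/35 ≠ 1/6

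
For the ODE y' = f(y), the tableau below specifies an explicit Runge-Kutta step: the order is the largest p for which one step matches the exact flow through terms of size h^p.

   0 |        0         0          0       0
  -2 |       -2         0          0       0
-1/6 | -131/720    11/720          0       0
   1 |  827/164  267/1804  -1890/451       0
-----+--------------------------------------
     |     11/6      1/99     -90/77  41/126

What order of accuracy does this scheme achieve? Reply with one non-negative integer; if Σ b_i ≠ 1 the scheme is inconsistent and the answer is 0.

b = (11/6, 1/99, -90/77, 41/126)
c = (0, -2, -1/6, 1)
Ac = (0, 0, -11/360, 33/82)
Σ b_i: 11/6·1 + 1/99·1 + (-90/77)·1 + 41/126·1 = 1 ✓
b·c: 1/99·(-2) + (-90/77)·(-1/6) + 41/126·1 = 1/2 ✓
b·c²: 1/99·4 + (-90/77)·1/36 + 41/126·1 = 1/3 ✓
b·Ac: (-90/77)·(-11/360) + 41/126·33/82 = 1/6 ✓
b·c³: 1/99·(-8) + (-90/77)·(-1/216) + 41/126·1 = 1/4 ✓
b·(c∘Ac): (-90/77)·11/2160 + 41/126·33/82 = 1/8 ✓
b·Ac²: (-90/77)·11/180 + 41/126·39/82 = 1/12 ✓
b·A²c: 41/126·21/164 = 1/24 ✓; 4 stages ⇒ order 4.

4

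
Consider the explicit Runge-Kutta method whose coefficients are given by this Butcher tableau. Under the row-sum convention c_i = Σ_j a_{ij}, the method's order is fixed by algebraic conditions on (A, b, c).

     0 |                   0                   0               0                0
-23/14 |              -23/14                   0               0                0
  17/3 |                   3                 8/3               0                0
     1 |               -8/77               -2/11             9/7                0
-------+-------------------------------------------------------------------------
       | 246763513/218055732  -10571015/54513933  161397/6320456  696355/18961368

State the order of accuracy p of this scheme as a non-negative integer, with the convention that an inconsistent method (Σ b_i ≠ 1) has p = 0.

3

b = (246763513/218055732, -10571015/54513933, 161397/6320456, 696355/18961368)
c = (0, -23/14, 17/3, 1)
Ac = (0, 0, -92/21, 584/77)
Σ b_i: 246763513/218055732·1 + (-10571015/54513933)·1 + 161397/6320456·1 + 696355/18961368·1 = 1 ✓
b·c: (-10571015/54513933)·(-23/14) + 161397/6320456·17/3 + 696355/18961368·1 = 1/2 ✓
b·c²: (-10571015/54513933)·529/196 + 161397/6320456·289/9 + 696355/18961368·1 = 1/3 ✓
b·Ac: 161397/6320456·(-92/21) + 696355/18961368·584/77 = 1/6 ✓
b·c³: (-10571015/54513933)·(-12167/2744) + 161397/6320456·4913/27 + 696355/18961368·1 = 735732103/132729576 ≠ 1/4 ⇒ order 3.
b·(c∘Ac): 161397/6320456·(-1564/63) + 696355/18961368·584/77 = -1684697/4740342 ≠ 1/8
b·Ac²: 161397/6320456·1058/147 + 696355/18961368·43977/1078 = 1041826679/619404688 ≠ 1/12
b·A²c: 696355/18961368·(-276/49) = -16016165/77425586 ≠ 1/24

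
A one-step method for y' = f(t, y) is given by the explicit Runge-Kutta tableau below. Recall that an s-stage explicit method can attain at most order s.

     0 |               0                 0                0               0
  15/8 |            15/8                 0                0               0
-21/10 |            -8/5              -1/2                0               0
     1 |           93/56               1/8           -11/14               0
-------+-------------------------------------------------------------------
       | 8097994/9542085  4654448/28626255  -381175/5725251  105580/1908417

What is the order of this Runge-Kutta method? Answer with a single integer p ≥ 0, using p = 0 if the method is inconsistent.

b = (8097994/9542085, 4654448/28626255, -381175/5725251, 105580/1908417)
c = (0, 15/8, -21/10, 1)
Ac = (0, 0, -15/16, 603/320)
Σ b_i: 8097994/9542085·1 + 4654448/28626255·1 + (-381175/5725251)·1 + 105580/1908417·1 = 1 ✓
b·c: 4654448/28626255·15/8 + (-381175/5725251)·(-21/10) + 105580/1908417·1 = 1/2 ✓
b·c²: 4654448/28626255·225/64 + (-381175/5725251)·441/100 + 105580/1908417·1 = 1/3 ✓
b·Ac: (-381175/5725251)·(-15/16) + 105580/1908417·603/320 = 1/6 ✓
b·c³: 4654448/28626255·3375/512 + (-381175/5725251)·(-9261/1000) + 105580/1908417·1 = 76061233/43620960 ≠ 1/4 ⇒ order 3.
b·(c∘Ac): (-381175/5725251)·63/32 + 105580/1908417·603/320 = -546067/20356448 ≠ 1/8
b·Ac²: (-381175/5725251)·(-225/128) + 105580/1908417·(-38727/12800) = -2562467/50891120 ≠ 1/12
b·A²c: 105580/1908417·165/224 = 1451725/35623784 ≠ 1/24

3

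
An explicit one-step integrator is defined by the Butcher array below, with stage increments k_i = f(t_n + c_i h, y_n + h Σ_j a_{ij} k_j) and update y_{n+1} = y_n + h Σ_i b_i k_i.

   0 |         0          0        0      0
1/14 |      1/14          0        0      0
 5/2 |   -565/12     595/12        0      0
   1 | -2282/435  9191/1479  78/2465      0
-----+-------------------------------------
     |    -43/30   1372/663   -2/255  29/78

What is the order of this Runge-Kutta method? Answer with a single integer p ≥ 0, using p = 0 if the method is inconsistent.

4

b = (-43/30, 1372/663, -2/255, 29/78)
c = (0, 1/14, 5/2, 1)
Ac = (0, 0, 85/24, 91/174)
Σ b_i: (-43/30)·1 + 1372/663·1 + (-2/255)·1 + 29/78·1 = 1 ✓
b·c: 1372/663·1/14 + (-2/255)·5/2 + 29/78·1 = 1/2 ✓
b·c²: 1372/663·1/196 + (-2/255)·25/4 + 29/78·1 = 1/3 ✓
b·Ac: (-2/255)·85/24 + 29/78·91/174 = 1/6 ✓
b·c³: 1372/663·1/2744 + (-2/255)·125/8 + 29/78·1 = 1/4 ✓
b·(c∘Ac): (-2/255)·425/48 + 29/78·91/174 = 1/8 ✓
b·Ac²: (-2/255)·85/336 + 29/78·559/2436 = 1/12 ✓
b·A²c: 29/78·13/116 = 1/24 ✓; 4 stages ⇒ order 4.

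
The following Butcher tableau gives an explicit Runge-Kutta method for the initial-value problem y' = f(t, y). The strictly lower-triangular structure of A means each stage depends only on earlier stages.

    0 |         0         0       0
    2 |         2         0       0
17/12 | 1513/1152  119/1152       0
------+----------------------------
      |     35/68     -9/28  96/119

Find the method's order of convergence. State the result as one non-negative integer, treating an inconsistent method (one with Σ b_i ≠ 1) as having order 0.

b = (35/68, -9/28, 96/119)
c = (0, 2, 17/12)
Ac = (0, 0, 119/576)
Σ b_i: 35/68·1 + (-9/28)·1 + 96/119·1 = 1 ✓
b·c: (-9/28)·2 + 96/119·17/12 = 1/2 ✓
b·c²: (-9/28)·4 + 96/119·289/144 = 1/3 ✓
b·Ac: 96/119·119/576 = 1/6 ✓; 3 stages ⇒ order 3.

3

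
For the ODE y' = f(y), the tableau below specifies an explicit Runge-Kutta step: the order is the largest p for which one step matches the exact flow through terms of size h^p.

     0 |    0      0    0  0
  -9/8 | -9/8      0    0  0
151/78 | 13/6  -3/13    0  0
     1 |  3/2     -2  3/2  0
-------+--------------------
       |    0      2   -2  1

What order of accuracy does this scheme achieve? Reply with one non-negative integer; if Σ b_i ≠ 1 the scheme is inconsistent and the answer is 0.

b = (0, 2, -2, 1)
c = (0, -9/8, 151/78, 1)
Ac = (0, 0, 27/104, 67/13)
Σ b_i: 2·1 + (-2)·1 + 1·1 = 1 ✓
b·c: 2·(-9/8) + (-2)·151/78 + 1·1 = -799/156 ≠ 1/2 ⇒ order 1.

1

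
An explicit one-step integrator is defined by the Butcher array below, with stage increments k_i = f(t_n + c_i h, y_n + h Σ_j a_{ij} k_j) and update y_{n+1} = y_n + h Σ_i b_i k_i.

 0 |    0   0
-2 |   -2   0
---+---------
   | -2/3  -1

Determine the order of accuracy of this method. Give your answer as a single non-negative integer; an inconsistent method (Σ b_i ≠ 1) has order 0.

b = (-2/3, -1)
c = (0, -2)
Σ b_i: (-2/3)·1 + (-1)·1 = -5/3 ≠ 1 ⇒ order 0.

0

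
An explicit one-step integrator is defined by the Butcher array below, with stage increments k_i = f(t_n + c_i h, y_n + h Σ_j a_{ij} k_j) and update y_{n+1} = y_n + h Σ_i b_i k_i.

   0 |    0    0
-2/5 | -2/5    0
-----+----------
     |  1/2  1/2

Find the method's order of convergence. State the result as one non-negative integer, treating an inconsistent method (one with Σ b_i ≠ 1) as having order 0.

b = (1/2, 1/2)
c = (0, -2/5)
Σ b_i: 1/2·1 + 1/2·1 = 1 ✓
b·c: 1/2·(-2/5) = -1/5 ≠ 1/2 ⇒ order 1.

1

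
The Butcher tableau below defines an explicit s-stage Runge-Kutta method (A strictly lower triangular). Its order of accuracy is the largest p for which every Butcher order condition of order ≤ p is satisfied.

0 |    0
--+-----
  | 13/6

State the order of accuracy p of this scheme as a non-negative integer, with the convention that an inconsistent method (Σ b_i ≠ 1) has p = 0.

0

b = (13/6)
c = (0)
Σ b_i: 13/6·1 = 13/6 ≠ 1 ⇒ order 0.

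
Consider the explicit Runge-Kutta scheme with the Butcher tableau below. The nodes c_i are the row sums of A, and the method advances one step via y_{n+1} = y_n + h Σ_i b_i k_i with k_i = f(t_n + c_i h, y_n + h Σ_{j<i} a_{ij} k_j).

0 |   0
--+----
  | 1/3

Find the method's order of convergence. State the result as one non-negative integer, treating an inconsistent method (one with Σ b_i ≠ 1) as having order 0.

b = (1/3)
c = (0)
Σ b_i: 1/3·1 = 1/3 ≠ 1 ⇒ order 0.

0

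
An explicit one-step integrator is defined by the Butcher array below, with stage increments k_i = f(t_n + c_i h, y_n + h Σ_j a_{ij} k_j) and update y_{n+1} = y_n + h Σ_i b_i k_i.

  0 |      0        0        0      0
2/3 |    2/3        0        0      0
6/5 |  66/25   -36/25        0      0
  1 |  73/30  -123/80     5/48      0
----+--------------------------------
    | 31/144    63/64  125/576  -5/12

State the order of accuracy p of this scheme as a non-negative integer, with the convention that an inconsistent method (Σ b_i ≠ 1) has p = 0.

4

b = (31/144, 63/64, 125/576, -5/12)
c = (0, 2/3, 6/5, 1)
Ac = (0, 0, -24/25, -9/10)
Σ b_i: 31/144·1 + 63/64·1 + 125/576·1 + (-5/12)·1 = 1 ✓
b·c: 63/64·2/3 + 125/576·6/5 + (-5/12)·1 = 1/2 ✓
b·c²: 63/64·4/9 + 125/576·36/25 + (-5/12)·1 = 1/3 ✓
b·Ac: 125/576·(-24/25) + (-5/12)·(-9/10) = 1/6 ✓
b·c³: 63/64·8/27 + 125/576·216/125 + (-5/12)·1 = 1/4 ✓
b·(c∘Ac): 125/576·(-144/125) + (-5/12)·(-9/10) = 1/8 ✓
b·Ac²: 125/576·(-16/25) + (-5/12)·(-8/15) = 1/12 ✓
b·A²c: (-5/12)·(-1/10) = 1/24 ✓; 4 stages ⇒ order 4.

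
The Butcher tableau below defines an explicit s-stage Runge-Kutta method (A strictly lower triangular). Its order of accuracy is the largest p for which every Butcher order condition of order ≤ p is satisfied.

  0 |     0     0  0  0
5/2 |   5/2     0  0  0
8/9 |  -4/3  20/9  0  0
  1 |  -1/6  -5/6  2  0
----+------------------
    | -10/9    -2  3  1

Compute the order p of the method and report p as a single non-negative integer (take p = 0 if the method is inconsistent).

b = (-10/9, -2, 3, 1)
c = (0, 5/2, 8/9, 1)
Ac = (0, 0, 50/9, -11/36)
Σ b_i: (-10/9)·1 + (-2)·1 + 3·1 + 1·1 = 8/9 ≠ 1 ⇒ order 0.

0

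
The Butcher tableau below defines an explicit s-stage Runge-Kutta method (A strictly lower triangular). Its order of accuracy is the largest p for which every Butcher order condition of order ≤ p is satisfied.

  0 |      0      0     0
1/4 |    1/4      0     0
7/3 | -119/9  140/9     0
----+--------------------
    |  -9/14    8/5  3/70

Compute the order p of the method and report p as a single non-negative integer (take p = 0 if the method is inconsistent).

3

b = (-9/14, 8/5, 3/70)
c = (0, 1/4, 7/3)
Ac = (0, 0, 35/9)
Σ b_i: (-9/14)·1 + 8/5·1 + 3/70·1 = 1 ✓
b·c: 8/5·1/4 + 3/70·7/3 = 1/2 ✓
b·c²: 8/5·1/16 + 3/70·49/9 = 1/3 ✓
b·Ac: 3/70·35/9 = 1/6 ✓; 3 stages ⇒ order 3.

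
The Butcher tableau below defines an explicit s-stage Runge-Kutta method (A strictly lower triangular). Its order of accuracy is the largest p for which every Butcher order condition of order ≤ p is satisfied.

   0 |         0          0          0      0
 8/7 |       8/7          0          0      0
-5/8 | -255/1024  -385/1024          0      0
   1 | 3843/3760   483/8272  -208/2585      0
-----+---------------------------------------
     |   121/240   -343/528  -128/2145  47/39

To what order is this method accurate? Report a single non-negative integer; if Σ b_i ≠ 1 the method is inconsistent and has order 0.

b = (121/240, -343/528, -128/2145, 47/39)
c = (0, 8/7, -5/8, 1)
Ac = (0, 0, -55/128, 11/94)
Σ b_i: 121/240·1 + (-343/528)·1 + (-128/2145)·1 + 47/39·1 = 1 ✓
b·c: (-343/528)·8/7 + (-128/2145)·(-5/8) + 47/39·1 = 1/2 ✓
b·c²: (-343/528)·64/49 + (-128/2145)·25/64 + 47/39·1 = 1/3 ✓
b·Ac: (-128/2145)·(-55/128) + 47/39·11/94 = 1/6 ✓
b·c³: (-343/528)·512/343 + (-128/2145)·(-125/512) + 47/39·1 = 1/4 ✓
b·(c∘Ac): (-128/2145)·275/1024 + 47/39·11/94 = 1/8 ✓
b·Ac²: (-128/2145)·(-55/112) + 47/39·59/1316 = 1/12 ✓
b·A²c: 47/39·13/376 = 1/24 ✓; 4 stages ⇒ order 4.

4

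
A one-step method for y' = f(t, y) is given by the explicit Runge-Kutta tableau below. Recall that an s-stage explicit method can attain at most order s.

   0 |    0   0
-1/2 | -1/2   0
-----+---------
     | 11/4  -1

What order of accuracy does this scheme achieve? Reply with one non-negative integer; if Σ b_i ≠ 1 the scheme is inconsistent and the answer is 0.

b = (11/4, -1)
c = (0, -1/2)
Σ b_i: 11/4·1 + (-1)·1 = 7/4 ≠ 1 ⇒ order 0.

0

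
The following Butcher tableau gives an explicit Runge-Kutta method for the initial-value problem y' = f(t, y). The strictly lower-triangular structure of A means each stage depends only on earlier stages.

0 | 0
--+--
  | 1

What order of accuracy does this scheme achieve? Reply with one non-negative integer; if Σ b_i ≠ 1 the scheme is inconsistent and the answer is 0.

b = (1)
c = (0)
Σ b_i: 1·1 = 1 ✓; 1 stage ⇒ order 1.

1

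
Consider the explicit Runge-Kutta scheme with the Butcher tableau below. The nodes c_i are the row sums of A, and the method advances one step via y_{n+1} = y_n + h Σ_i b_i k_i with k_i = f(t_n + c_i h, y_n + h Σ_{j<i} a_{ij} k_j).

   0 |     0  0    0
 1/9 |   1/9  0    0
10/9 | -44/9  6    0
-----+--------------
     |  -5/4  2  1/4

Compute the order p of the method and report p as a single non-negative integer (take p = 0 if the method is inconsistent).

b = (-5/4, 2, 1/4)
c = (0, 1/9, 10/9)
Ac = (0, 0, 2/3)
Σ b_i: (-5/4)·1 + 2·1 + 1/4·1 = 1 ✓
b·c: 2·1/9 + 1/4·10/9 = 1/2 ✓
b·c²: 2·1/81 + 1/4·100/81 = 1/3 ✓
b·Ac: 1/4·2/3 = 1/6 ✓; 3 stages ⇒ order 3.

3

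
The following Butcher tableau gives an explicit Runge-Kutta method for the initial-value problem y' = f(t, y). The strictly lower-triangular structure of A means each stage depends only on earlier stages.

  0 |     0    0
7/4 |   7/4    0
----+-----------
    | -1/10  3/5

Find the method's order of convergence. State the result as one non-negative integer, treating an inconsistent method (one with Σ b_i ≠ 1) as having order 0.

b = (-1/10, 3/5)
c = (0, 7/4)
Σ b_i: (-1/10)·1 + 3/5·1 = 1/2 ≠ 1 ⇒ order 0.

0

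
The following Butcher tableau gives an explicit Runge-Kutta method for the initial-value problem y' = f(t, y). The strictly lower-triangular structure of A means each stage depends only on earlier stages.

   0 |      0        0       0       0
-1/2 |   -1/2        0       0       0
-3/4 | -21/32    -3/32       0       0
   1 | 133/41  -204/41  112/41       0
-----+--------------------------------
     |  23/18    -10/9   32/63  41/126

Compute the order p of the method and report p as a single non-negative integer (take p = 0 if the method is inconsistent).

4

b = (23/18, -10/9, 32/63, 41/126)
c = (0, -1/2, -3/4, 1)
Ac = (0, 0, 3/64, 18/41)
Σ b_i: 23/18·1 + (-10/9)·1 + 32/63·1 + 41/126·1 = 1 ✓
b·c: (-10/9)·(-1/2) + 32/63·(-3/4) + 41/126·1 = 1/2 ✓
b·c²: (-10/9)·1/4 + 32/63·9/16 + 41/126·1 = 1/3 ✓
b·Ac: 32/63·3/64 + 41/126·18/41 = 1/6 ✓
b·c³: (-10/9)·(-1/8) + 32/63·(-27/64) + 41/126·1 = 1/4 ✓
b·(c∘Ac): 32/63·(-9/256) + 41/126·18/41 = 1/8 ✓
b·Ac²: 32/63·(-3/128) + 41/126·12/41 = 1/12 ✓
b·A²c: 41/126·21/164 = 1/24 ✓; 4 stages ⇒ order 4.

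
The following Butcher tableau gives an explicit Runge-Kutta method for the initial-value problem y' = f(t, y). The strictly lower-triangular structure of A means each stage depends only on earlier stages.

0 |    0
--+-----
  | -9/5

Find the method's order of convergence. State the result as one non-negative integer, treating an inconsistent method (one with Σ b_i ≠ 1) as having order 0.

b = (-9/5)
c = (0)
Σ b_i: (-9/5)·1 = -9/5 ≠ 1 ⇒ order 0.

0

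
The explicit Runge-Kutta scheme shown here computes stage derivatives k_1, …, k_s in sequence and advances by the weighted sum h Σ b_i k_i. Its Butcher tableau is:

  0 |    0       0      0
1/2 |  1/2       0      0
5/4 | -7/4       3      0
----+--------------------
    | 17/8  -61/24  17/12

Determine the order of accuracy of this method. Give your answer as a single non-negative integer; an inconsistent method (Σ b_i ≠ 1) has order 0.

b = (17/8, -61/24, 17/12)
c = (0, 1/2, 5/4)
Ac = (0, 0, 3/2)
Σ b_i: 17/8·1 + (-61/24)·1 + 17/12·1 = 1 ✓
b·c: (-61/24)·1/2 + 17/12·5/4 = 1/2 ✓
b·c²: (-61/24)·1/4 + 17/12·25/16 = 101/64 ≠ 1/3 ⇒ order 2.
b·Ac: 17/12·3/2 = 17/8 ≠ 1/6

2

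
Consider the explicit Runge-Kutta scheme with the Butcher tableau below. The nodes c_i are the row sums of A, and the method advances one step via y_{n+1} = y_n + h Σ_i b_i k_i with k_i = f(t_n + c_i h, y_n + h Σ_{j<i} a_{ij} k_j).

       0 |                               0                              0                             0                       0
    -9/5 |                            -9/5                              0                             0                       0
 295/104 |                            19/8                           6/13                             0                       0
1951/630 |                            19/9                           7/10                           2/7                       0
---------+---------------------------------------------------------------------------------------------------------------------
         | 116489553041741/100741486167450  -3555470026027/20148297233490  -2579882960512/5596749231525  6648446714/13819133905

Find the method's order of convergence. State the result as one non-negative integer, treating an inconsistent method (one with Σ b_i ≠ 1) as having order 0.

3

b = (116489553041741/100741486167450, -3555470026027/20148297233490, -2579882960512/5596749231525, 6648446714/13819133905)
c = (0, -9/5, 295/104, 1951/630)
Ac = (0, 0, -54/65, -4091/9100)
Σ b_i: 116489553041741/100741486167450·1 + (-3555470026027/20148297233490)·1 + (-2579882960512/5596749231525)·1 + 6648446714/13819133905·1 = 1 ✓
b·c: (-3555470026027/20148297233490)·(-9/5) + (-2579882960512/5596749231525)·295/104 + 6648446714/13819133905·1951/630 = 1/2 ✓
b·c²: (-3555470026027/20148297233490)·81/25 + (-2579882960512/5596749231525)·87025/10816 + 6648446714/13819133905·3806401/396900 = 1/3 ✓
b·Ac: (-2579882960512/5596749231525)·(-54/65) + 6648446714/13819133905·(-4091/9100) = 1/6 ✓
b·c³: (-3555470026027/20148297233490)·(-729/125) + (-2579882960512/5596749231525)·25672375/1124864 + 6648446714/13819133905·7426288351/250047000 = 109949866259923457/22918688103094875 ≠ 1/4 ⇒ order 3.
b·(c∘Ac): (-2579882960512/5596749231525)·(-1593/676) + 6648446714/13819133905·(-7981541/5733000) = 25898031359899/62186102572500 ≠ 1/8
b·Ac²: (-2579882960512/5596749231525)·486/325 + 6648446714/13819133905·21610301/4732000 = 4334031630151/2874379852240 ≠ 1/12
b·A²c: 6648446714/13819133905·(-108/455) = -7890464232/69095669525 ≠ 1/24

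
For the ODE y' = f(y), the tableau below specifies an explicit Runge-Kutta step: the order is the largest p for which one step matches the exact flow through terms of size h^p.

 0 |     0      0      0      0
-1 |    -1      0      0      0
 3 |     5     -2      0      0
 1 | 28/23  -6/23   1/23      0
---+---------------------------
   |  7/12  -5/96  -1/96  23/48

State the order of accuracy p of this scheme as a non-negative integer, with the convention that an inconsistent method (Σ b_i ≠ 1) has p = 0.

b = (7/12, -5/96, -1/96, 23/48)
c = (0, -1, 3, 1)
Ac = (0, 0, 2, 9/23)
Σ b_i: 7/12·1 + (-5/96)·1 + (-1/96)·1 + 23/48·1 = 1 ✓
b·c: (-5/96)·(-1) + (-1/96)·3 + 23/48·1 = 1/2 ✓
b·c²: (-5/96)·1 + (-1/96)·9 + 23/48·1 = 1/3 ✓
b·Ac: (-1/96)·2 + 23/48·9/23 = 1/6 ✓
b·c³: (-5/96)·(-1) + (-1/96)·27 + 23/48·1 = 1/4 ✓
b·(c∘Ac): (-1/96)·6 + 23/48·9/23 = 1/8 ✓
b·Ac²: (-1/96)·(-2) + 23/48·3/23 = 1/12 ✓
b·A²c: 23/48·2/23 = 1/24 ✓; 4 stages ⇒ order 4.

4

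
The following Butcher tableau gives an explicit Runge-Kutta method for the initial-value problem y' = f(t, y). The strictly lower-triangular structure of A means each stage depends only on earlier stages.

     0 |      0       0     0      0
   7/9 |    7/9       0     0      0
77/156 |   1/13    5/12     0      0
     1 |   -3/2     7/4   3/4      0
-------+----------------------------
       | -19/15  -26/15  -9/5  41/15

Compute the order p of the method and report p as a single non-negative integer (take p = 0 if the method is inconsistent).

0

b = (-19/15, -26/15, -9/5, 41/15)
c = (0, 7/9, 77/156, 1)
Ac = (0, 0, 35/108, 3241/1872)
Σ b_i: (-19/15)·1 + (-26/15)·1 + (-9/5)·1 + 41/15·1 = -31/15 ≠ 1 ⇒ order 0.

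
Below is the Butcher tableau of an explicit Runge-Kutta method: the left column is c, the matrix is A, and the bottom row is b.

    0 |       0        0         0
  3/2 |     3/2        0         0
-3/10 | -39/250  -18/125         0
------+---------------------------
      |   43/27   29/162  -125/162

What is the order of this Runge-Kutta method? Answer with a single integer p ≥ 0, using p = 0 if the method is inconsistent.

b = (43/27, 29/162, -125/162)
c = (0, 3/2, -3/10)
Ac = (0, 0, -27/125)
Σ b_i: 43/27·1 + 29/162·1 + (-125/162)·1 = 1 ✓
b·c: 29/162·3/2 + (-125/162)·(-3/10) = 1/2 ✓
b·c²: 29/162·9/4 + (-125/162)·9/100 = 1/3 ✓
b·Ac: (-125/162)·(-27/125) = 1/6 ✓; 3 stages ⇒ order 3.

3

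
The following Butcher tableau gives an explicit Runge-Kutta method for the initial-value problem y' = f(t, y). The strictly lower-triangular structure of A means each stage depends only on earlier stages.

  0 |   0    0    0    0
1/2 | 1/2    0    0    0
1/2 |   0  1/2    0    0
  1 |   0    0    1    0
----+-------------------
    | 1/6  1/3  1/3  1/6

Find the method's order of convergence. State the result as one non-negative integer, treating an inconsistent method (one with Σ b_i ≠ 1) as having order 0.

b = (1/6, 1/3, 1/3, 1/6)
c = (0, 1/2, 1/2, 1)
Ac = (0, 0, 1/4, 1/2)
Σ b_i: 1/6·1 + 1/3·1 + 1/3·1 + 1/6·1 = 1 ✓
b·c: 1/3·1/2 + 1/3·1/2 + 1/6·1 = 1/2 ✓
b·c²: 1/3·1/4 + 1/3·1/4 + 1/6·1 = 1/3 ✓
b·Ac: 1/3·1/4 + 1/6·1/2 = 1/6 ✓
b·c³: 1/3·1/8 + 1/3·1/8 + 1/6·1 = 1/4 ✓
b·(c∘Ac): 1/3·1/8 + 1/6·1/2 = 1/8 ✓
b·Ac²: 1/3·1/8 + 1/6·1/4 = 1/12 ✓
b·A²c: 1/6·1/4 = 1/24 ✓; 4 stages ⇒ order 4.

4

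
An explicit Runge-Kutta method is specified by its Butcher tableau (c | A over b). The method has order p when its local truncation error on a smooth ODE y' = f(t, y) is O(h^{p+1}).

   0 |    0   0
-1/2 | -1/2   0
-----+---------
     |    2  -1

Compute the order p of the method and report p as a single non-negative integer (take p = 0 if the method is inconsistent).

2

b = (2, -1)
c = (0, -1/2)
Σ b_i: 2·1 + (-1)·1 = 1 ✓
b·c: (-1)·(-1/2) = 1/2 ✓; 2 stages ⇒ order 2.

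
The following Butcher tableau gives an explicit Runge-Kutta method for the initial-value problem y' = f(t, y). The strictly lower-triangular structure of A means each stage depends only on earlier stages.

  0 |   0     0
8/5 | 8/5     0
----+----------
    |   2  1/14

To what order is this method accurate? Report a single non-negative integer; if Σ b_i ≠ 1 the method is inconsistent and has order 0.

b = (2, 1/14)
c = (0, 8/5)
Σ b_i: 2·1 + 1/14·1 = 29/14 ≠ 1 ⇒ order 0.

0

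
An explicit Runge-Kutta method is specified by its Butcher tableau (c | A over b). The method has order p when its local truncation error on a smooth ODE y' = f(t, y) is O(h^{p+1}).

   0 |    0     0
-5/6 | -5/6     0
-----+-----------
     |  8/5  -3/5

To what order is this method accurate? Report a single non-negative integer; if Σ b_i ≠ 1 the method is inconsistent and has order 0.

2

b = (8/5, -3/5)
c = (0, -5/6)
Σ b_i: 8/5·1 + (-3/5)·1 = 1 ✓
b·c: (-3/5)·(-5/6) = 1/2 ✓; 2 stages ⇒ order 2.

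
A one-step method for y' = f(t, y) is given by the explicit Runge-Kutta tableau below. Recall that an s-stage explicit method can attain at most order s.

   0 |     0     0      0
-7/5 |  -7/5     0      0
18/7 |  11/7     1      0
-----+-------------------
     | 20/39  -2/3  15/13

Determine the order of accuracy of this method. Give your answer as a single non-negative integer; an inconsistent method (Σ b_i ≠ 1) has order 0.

b = (20/39, -2/3, 15/13)
c = (0, -7/5, 18/7)
Ac = (0, 0, -7/5)
Σ b_i: 20/39·1 + (-2/3)·1 + 15/13·1 = 1 ✓
b·c: (-2/3)·(-7/5) + 15/13·18/7 = 5324/1365 ≠ 1/2 ⇒ order 1.

1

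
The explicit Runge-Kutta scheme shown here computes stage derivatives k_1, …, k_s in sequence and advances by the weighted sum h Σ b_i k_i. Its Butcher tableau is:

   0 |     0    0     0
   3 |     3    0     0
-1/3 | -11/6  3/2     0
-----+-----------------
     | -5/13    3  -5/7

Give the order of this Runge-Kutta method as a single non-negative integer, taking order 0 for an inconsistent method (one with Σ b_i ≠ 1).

0

b = (-5/13, 3, -5/7)
c = (0, 3, -1/3)
Ac = (0, 0, 9/2)
Σ b_i: (-5/13)·1 + 3·1 + (-5/7)·1 = 173/91 ≠ 1 ⇒ order 0.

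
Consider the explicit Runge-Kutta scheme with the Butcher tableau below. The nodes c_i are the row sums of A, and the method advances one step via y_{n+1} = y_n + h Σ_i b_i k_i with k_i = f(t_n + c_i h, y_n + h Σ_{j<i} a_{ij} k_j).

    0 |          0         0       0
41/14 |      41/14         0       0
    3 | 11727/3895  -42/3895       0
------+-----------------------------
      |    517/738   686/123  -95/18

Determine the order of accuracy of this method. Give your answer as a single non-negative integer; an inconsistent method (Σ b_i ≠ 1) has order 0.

b = (517/738, 686/123, -95/18)
c = (0, 41/14, 3)
Ac = (0, 0, -3/95)
Σ b_i: 517/738·1 + 686/123·1 + (-95/18)·1 = 1 ✓
b·c: 686/123·41/14 + (-95/18)·3 = 1/2 ✓
b·c²: 686/123·1681/196 + (-95/18)·9 = 1/3 ✓
b·Ac: (-95/18)·(-3/95) = 1/6 ✓; 3 stages ⇒ order 3.

3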